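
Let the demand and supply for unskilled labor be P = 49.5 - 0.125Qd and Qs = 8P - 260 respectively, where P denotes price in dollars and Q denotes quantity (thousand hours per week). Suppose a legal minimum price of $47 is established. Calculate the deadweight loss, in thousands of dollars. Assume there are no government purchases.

Rearranging demand gives Qd = 396 - 8P. In a free market, 396 - 8P = 8P - 260 gives the equilibrium P* = 41, Q* = 68.
Because the floor (47) lies above the market-clearing price, it is binding.
At P = 47: Qd = 396 - 8·47 = 20 and Qs = 8·47 - 260 = 116.
Quantity traded falls to 20. At Q = 20 the demand price is (396 - 20)/8 = 47 and the supply price is (260 + 20)/8 = 35.
Deadweight loss = ½ · (47 - 35) · (68 - 20) = ½ · 12 · 48 = 288.

288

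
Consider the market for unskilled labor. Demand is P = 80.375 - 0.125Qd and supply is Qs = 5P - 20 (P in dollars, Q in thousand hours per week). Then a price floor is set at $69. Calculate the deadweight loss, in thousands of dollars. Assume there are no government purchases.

Rearranging demand gives Qd = 643 - 8P. In a free market, 643 - 8P = 5P - 20 gives the equilibrium P* = 51, Q* = 235.
The floor of 69 is above the equilibrium price 51, so it binds.
At P = 69: Qd = 643 - 8·69 = 91 and Qs = 5·69 - 20 = 325.
Quantity traded falls to 91. At Q = 91 the demand price is (643 - 91)/8 = 69 and the supply price is (20 + 91)/5 = 22.2.
Deadweight loss = ½ · (69 - 22.2) · (235 - 91) = ½ · 46.8 · 144 = 3369.6.

3369.6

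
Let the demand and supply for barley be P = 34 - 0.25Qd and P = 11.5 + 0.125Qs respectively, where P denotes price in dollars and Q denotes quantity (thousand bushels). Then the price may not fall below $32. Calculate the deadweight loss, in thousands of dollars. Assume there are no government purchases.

Rearranging demand gives Qd = 136 - 4P; rearranging supply gives Qs = 8P - 92. Setting quantity demanded equal to quantity supplied, 136 - 4P = 8P - 92, gives P* = 19 and Q* = 60.
Because the floor (32) lies above the market-clearing price, it is binding.
At P = 32: Qd = 136 - 4·32 = 8 and Qs = 8·32 - 92 = 164.
Quantity traded falls to 8. At Q = 8 the demand price is (136 - 8)/4 = 32 and the supply price is (92 + 8)/8 = 12.5.
Deadweight loss = ½ · (32 - 12.5) · (60 - 8) = ½ · 19.5 · 52 = 507.

507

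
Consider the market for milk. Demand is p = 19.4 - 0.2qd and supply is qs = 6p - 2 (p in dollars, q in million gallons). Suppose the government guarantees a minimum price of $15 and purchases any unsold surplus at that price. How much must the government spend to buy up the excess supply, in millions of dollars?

Rearranging demand gives qd = 97 - 5p. In a free market, 97 - 5p = 6p - 2 gives the equilibrium p* = 9, q* = 52.
Since 15 > 9, the floor is binding.
At p = 15: qd = 97 - 5·15 = 22 and qs = 6·15 - 2 = 88.
Surplus = qs - qd = 66.
Government expenditure = surplus × support price = 66 × 15 = 990.

990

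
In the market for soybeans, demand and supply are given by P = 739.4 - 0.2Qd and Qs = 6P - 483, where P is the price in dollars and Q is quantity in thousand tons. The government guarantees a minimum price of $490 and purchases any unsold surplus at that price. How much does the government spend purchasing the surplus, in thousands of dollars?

592900

Rearranging demand gives Qd = 3697 - 5P. Without the control the market clears where 3697 - 5P = 6P - 483, i.e. P* = 380 and Q* = 1797.
Because the floor (490) lies above the market-clearing price, it is binding.
At P = 490: Qd = 3697 - 5·490 = 1247 and Qs = 6·490 - 483 = 2457.
Surplus = Qs - Qd = 1210.
Government expenditure = surplus × support price = 1210 × 490 = 592900.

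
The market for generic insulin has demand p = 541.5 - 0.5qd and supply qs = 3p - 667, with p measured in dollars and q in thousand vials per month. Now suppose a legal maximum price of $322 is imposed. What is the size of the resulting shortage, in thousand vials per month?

Rearranging demand gives qd = 1083 - 2p. In a free market, 1083 - 2p = 3p - 667 gives the equilibrium p* = 350, q* = 383.
Because the ceiling (322) lies below the market-clearing price, it is binding.
At p = 322: qd = 1083 - 2·322 = 439 and qs = 3·322 - 667 = 299.
Shortage = qd - qs = 439 - 299 = 140.

140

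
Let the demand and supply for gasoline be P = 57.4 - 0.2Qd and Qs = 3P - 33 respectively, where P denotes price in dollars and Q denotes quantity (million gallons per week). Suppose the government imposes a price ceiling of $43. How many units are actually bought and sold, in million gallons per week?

Rearranging demand gives Qd = 287 - 5P. In a free market, 287 - 5P = 3P - 33 gives the equilibrium P* = 40, Q* = 87.
Since 43 is above P* = 40, the ceiling does not bind and the free-market outcome prevails.

87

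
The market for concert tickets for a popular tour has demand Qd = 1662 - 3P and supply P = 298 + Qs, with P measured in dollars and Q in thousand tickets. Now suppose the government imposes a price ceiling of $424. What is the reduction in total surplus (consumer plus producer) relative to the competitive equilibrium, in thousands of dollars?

Rearranging supply gives Qs = P - 298. Without the control the market clears where 1662 - 3P = P - 298, i.e. P* = 490 and Q* = 192.
Because the ceiling (424) lies below the market-clearing price, it is binding.
At P = 424: Qd = 1662 - 3·424 = 390 and Qs = 424 - 298 = 126.
Quantity traded falls to 126. At Q = 126 the demand price is (1662 - 126)/3 = 512 and the supply price is 298 + 126 = 424.
Deadweight loss = ½ · (512 - 424) · (192 - 126) = ½ · 88 · 66 = 2904.

2904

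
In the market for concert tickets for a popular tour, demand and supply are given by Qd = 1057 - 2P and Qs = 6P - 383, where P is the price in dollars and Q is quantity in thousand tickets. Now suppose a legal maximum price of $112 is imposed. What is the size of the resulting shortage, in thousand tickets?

Equilibrium: 1057 - 2P = 6P - 383, so 1440 = 8P and P* = 180, Q* = 697.
The ceiling of 112 is below the equilibrium price 180, so it binds.
At P = 112: Qd = 1057 - 2·112 = 833 and Qs = 6·112 - 383 = 289.
Shortage = Qd - Qs = 833 - 289 = 544.

544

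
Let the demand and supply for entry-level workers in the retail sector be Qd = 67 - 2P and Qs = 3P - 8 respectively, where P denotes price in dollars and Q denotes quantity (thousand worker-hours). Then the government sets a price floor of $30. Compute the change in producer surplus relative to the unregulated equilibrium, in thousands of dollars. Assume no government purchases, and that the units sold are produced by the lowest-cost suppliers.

-45

Setting quantity demanded equal to quantity supplied, 67 - 2P = 3P - 8, gives P* = 15 and Q* = 37.
Because the floor (30) lies above the market-clearing price, it is binding.
At P = 30: Qd = 67 - 2·30 = 7 and Qs = 3·30 - 8 = 82.
Producer surplus without the control is ½ · (15 - 8/3) · 37 = 1369/6.
With the floor, 7 units are sold at 30. The supply price at Q = 7 is 5, so PS = ½ · [(30 - 8/3) + (30 - 5)] · 7 = 1099/6.
Change in producer surplus = 1099/6 - 1369/6 = -45.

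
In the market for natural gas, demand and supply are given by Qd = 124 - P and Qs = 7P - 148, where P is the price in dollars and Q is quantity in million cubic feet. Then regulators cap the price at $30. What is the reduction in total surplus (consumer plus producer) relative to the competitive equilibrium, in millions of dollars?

In a free market, 124 - P = 7P - 148 gives the equilibrium P* = 34, Q* = 90.
The ceiling of 30 is below the equilibrium price 34, so it binds.
At P = 30: Qd = 124 - 30 = 94 and Qs = 7·30 - 148 = 62.
Quantity traded falls to 62. At Q = 62 the demand price is 124 - 62 = 62 and the supply price is (148 + 62)/7 = 30.
Deadweight loss = ½ · (62 - 30) · (90 - 62) = ½ · 32 · 28 = 448.

448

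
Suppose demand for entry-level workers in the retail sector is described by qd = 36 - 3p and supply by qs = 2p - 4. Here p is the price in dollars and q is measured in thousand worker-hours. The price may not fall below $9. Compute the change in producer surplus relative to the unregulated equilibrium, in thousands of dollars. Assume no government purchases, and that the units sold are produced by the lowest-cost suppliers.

Equilibrium: 36 - 3p = 2p - 4, so 40 = 5p and p* = 8, q* = 12.
Because the floor (9) lies above the market-clearing price, it is binding.
At p = 9: qd = 36 - 3·9 = 9 and qs = 2·9 - 4 = 14.
Producer surplus without the control is ½ · (8 - 2) · 12 = 36.
With the floor, 9 units are sold at 9. The supply price at q = 9 is 6.5, so PS = ½ · [(9 - 2) + (9 - 6.5)] · 9 = 42.75.
Change in producer surplus = 42.75 - 36 = 6.75.

6.75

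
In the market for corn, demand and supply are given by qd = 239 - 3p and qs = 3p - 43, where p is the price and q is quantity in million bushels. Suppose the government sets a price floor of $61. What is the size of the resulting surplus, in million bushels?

84

In a free market, 239 - 3p = 3p - 43 gives the equilibrium p* = 47, q* = 98.
Since 61 > 47, the floor is binding.
At p = 61: qd = 239 - 3·61 = 56 and qs = 3·61 - 43 = 140.
Surplus = qs - qd = 140 - 56 = 84.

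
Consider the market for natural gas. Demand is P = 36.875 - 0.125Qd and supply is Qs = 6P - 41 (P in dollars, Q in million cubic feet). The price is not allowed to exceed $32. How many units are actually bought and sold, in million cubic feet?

Rearranging demand gives Qd = 295 - 8P. Setting quantity demanded equal to quantity supplied, 295 - 8P = 6P - 41, gives P* = 24 and Q* = 103.
The ceiling of 32 is above the equilibrium price 24, so it is not binding; the market clears at P* = 24, Q* = 103.

103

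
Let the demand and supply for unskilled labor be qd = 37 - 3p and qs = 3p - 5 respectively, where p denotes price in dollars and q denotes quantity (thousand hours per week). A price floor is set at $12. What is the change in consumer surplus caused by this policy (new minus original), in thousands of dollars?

In a free market, 37 - 3p = 3p - 5 gives the equilibrium p* = 7, q* = 16.
The floor of 12 is above the equilibrium price 7, so it binds.
At p = 12: qd = 37 - 3·12 = 1 and qs = 3·12 - 5 = 31.
Consumer surplus without the control is ½ · (37/3 - 7) · 16 = 128/3.
With the floor, consumers buy 1 units at 12, so CS = ½ · (37/3 - 12) · 1 = 1/6.
Change in consumer surplus = 1/6 - 128/3 = -42.5.

-42.5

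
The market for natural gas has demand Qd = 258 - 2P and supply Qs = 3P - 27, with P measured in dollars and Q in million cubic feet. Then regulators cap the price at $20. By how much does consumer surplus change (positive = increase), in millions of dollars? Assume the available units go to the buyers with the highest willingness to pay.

Equilibrium: 258 - 2P = 3P - 27, so 285 = 5P and P* = 57, Q* = 144.
The ceiling of 20 is below the equilibrium price 57, so it binds.
At P = 20: Qd = 258 - 2·20 = 218 and Qs = 3·20 - 27 = 33.
Consumer surplus without the control is ½ · (129 - 57) · 144 = 5184.
With the ceiling, 33 units are sold at 20 (assume they go to the highest-value buyers). The demand price at Q = 33 is 112.5, so CS = ½ · [(129 - 20) + (112.5 - 20)] · 33 = 3324.75.
Change in consumer surplus = 3324.75 - 5184 = -1859.25.

-1859.25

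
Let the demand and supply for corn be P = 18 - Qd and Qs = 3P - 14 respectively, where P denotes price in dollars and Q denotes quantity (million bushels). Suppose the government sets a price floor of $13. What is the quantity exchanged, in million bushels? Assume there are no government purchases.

5

Rearranging demand gives Qd = 18 - P. Equilibrium: 18 - P = 3P - 14, so 32 = 4P and P* = 8, Q* = 10.
Because the floor (13) lies above the market-clearing price, it is binding.
At P = 13: Qd = 18 - 13 = 5 and Qs = 3·13 - 14 = 25.
The quantity actually transacted is the short side, demand: 5.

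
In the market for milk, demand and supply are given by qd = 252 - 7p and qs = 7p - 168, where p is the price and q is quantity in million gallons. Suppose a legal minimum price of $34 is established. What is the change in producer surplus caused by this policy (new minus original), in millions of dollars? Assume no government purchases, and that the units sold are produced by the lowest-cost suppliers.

In a free market, 252 - 7p = 7p - 168 gives the equilibrium p* = 30, q* = 42.
The floor of 34 is above the equilibrium price 30, so it binds.
At p = 34: qd = 252 - 7·34 = 14 and qs = 7·34 - 168 = 70.
Producer surplus without the control is ½ · (30 - 24) · 42 = 126.
With the floor, 14 units are sold at 34. The supply price at q = 14 is 26, so PS = ½ · [(34 - 24) + (34 - 26)] · 14 = 126.
Change in producer surplus = 126 - 126 = 0.

0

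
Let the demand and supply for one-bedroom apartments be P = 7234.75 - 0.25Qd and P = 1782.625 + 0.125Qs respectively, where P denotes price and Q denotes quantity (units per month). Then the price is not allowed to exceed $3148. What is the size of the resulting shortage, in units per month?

Rearranging demand gives Qd = 28939 - 4P; rearranging supply gives Qs = 8P - 14261. Without the control the market clears where 28939 - 4P = 8P - 14261, i.e. P* = 3600 and Q* = 14539.
The ceiling of 3148 is below the equilibrium price 3600, so it binds.
At P = 3148: Qd = 28939 - 4·3148 = 16347 and Qs = 8·3148 - 14261 = 10923.
Shortage = Qd - Qs = 16347 - 10923 = 5424.

5424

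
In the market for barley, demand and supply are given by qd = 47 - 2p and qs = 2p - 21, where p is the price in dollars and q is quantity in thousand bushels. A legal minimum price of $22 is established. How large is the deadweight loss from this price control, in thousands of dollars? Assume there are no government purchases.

50

Setting quantity demanded equal to quantity supplied, 47 - 2p = 2p - 21, gives p* = 17 and q* = 13.
The floor of 22 is above the equilibrium price 17, so it binds.
At p = 22: qd = 47 - 2·22 = 3 and qs = 2·22 - 21 = 23.
Quantity traded falls to 3. At q = 3 the demand price is (47 - 3)/2 = 22 and the supply price is (21 + 3)/2 = 12.
Deadweight loss = ½ · (22 - 12) · (13 - 3) = ½ · 10 · 10 = 50.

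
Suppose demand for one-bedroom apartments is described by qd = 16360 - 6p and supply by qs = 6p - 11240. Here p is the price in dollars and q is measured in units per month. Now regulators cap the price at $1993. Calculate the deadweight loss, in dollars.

565494

Setting quantity demanded equal to quantity supplied, 16360 - 6p = 6p - 11240, gives p* = 2300 and q* = 2560.
Because the ceiling (1993) lies below the market-clearing price, it is binding.
At p = 1993: qd = 16360 - 6·1993 = 4402 and qs = 6·1993 - 11240 = 718.
Quantity traded falls to 718. At q = 718 the demand price is (16360 - 718)/6 = 2607 and the supply price is (11240 + 718)/6 = 1993.
Deadweight loss = ½ · (2607 - 1993) · (2560 - 718) = ½ · 614 · 1842 = 565494.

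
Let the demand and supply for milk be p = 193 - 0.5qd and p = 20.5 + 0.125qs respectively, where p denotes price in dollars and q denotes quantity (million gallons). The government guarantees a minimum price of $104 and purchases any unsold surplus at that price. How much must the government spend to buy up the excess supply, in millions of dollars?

50960

Rearranging demand gives qd = 386 - 2p; rearranging supply gives qs = 8p - 164. Equilibrium: 386 - 2p = 8p - 164, so 550 = 10p and p* = 55, q* = 276.
Since 104 > 55, the floor is binding.
At p = 104: qd = 386 - 2·104 = 178 and qs = 8·104 - 164 = 668.
Surplus = qs - qd = 490.
Government expenditure = surplus × support price = 490 × 104 = 50960.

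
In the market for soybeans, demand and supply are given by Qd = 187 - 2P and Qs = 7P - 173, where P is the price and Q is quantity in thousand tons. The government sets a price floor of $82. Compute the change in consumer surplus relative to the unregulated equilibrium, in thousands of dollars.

-2730

Setting quantity demanded equal to quantity supplied, 187 - 2P = 7P - 173, gives P* = 40 and Q* = 107.
The floor of 82 is above the equilibrium price 40, so it binds.
At P = 82: Qd = 187 - 2·82 = 23 and Qs = 7·82 - 173 = 401.
Consumer surplus without the control is ½ · (93.5 - 40) · 107 = 2862.25.
With the floor, consumers buy 23 units at 82, so CS = ½ · (93.5 - 82) · 23 = 132.25.
Change in consumer surplus = 132.25 - 2862.25 = -2730.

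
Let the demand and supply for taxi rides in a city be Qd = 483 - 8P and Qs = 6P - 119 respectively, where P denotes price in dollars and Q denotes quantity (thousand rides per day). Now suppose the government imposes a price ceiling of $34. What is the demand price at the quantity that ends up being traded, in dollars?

49.75

Without the control the market clears where 483 - 8P = 6P - 119, i.e. P* = 43 and Q* = 139.
Since 34 < 43, the ceiling is binding.
At P = 34: Qd = 483 - 8·34 = 211 and Qs = 6·34 - 119 = 85.
Only 85 units reach the market. On the demand curve, the marginal buyer's willingness to pay at Q = 85 is (483 - 85)/8 = 49.75.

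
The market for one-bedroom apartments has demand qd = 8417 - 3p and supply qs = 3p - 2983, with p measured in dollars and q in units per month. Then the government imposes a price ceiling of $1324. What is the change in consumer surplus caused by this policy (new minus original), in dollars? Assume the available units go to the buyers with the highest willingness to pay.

Setting quantity demanded equal to quantity supplied, 8417 - 3p = 3p - 2983, gives p* = 1900 and q* = 2717.
Since 1324 < 1900, the ceiling is binding.
At p = 1324: qd = 8417 - 3·1324 = 4445 and qs = 3·1324 - 2983 = 989.
Consumer surplus without the control is ½ · (8417/3 - 1900) · 2717 = 7382089/6.
With the ceiling, 989 units are sold at 1324 (assume they go to the highest-value buyers). The demand price at q = 989 is 2476, so CS = ½ · [(8417/3 - 1324) + (2476 - 1324)] · 989 = 7814089/6.
Change in consumer surplus = 7814089/6 - 7382089/6 = 72000.

72000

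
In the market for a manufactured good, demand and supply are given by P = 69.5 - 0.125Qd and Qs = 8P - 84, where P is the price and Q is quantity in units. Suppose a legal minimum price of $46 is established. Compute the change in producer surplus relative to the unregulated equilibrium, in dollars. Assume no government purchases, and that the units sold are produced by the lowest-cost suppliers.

Rearranging demand gives Qd = 556 - 8P. Without the control the market clears where 556 - 8P = 8P - 84, i.e. P* = 40 and Q* = 236.
Since 46 > 40, the floor is binding.
At P = 46: Qd = 556 - 8·46 = 188 and Qs = 8·46 - 84 = 284.
Producer surplus without the control is ½ · (40 - 10.5) · 236 = 3481.
With the floor, 188 units are sold at 46. The supply price at Q = 188 is 34, so PS = ½ · [(46 - 10.5) + (46 - 34)] · 188 = 4465.
Change in producer surplus = 4465 - 3481 = 984.

984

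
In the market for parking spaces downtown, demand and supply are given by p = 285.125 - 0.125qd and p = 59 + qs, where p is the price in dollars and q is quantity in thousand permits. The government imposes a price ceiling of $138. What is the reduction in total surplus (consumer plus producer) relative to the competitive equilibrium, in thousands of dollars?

Rearranging demand gives qd = 2281 - 8p; rearranging supply gives qs = p - 59. In a free market, 2281 - 8p = p - 59 gives the equilibrium p* = 260, q* = 201.
The ceiling of 138 is below the equilibrium price 260, so it binds.
At p = 138: qd = 2281 - 8·138 = 1177 and qs = 138 - 59 = 79.
Quantity traded falls to 79. At q = 79 the demand price is (2281 - 79)/8 = 275.25 and the supply price is 59 + 79 = 138.
Deadweight loss = ½ · (275.25 - 138) · (201 - 79) = ½ · 137.25 · 122 = 8372.25.

8372.25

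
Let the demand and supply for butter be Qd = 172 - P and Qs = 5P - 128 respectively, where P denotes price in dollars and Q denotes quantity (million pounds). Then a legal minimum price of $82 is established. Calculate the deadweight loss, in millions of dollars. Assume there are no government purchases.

614.4

Without the control the market clears where 172 - P = 5P - 128, i.e. P* = 50 and Q* = 122.
The floor of 82 is above the equilibrium price 50, so it binds.
At P = 82: Qd = 172 - 82 = 90 and Qs = 5·82 - 128 = 282.
Quantity traded falls to 90. At Q = 90 the demand price is 172 - 90 = 82 and the supply price is (128 + 90)/5 = 43.6.
Deadweight loss = ½ · (82 - 43.6) · (122 - 90) = ½ · 38.4 · 32 = 614.4.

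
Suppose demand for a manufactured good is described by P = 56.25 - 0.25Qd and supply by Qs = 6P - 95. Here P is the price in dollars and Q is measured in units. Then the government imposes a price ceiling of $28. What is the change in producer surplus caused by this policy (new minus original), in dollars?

-340

Rearranging demand gives Qd = 225 - 4P. Without the control the market clears where 225 - 4P = 6P - 95, i.e. P* = 32 and Q* = 97.
The ceiling of 28 is below the equilibrium price 32, so it binds.
At P = 28: Qd = 225 - 4·28 = 113 and Qs = 6·28 - 95 = 73.
Producer surplus without the control is ½ · (32 - 95/6) · 97 = 9409/12.
With the ceiling, producers sell 73 units at 28, so PS = ½ · (28 - 95/6) · 73 = 5329/12.
Change in producer surplus = 5329/12 - 9409/12 = -340.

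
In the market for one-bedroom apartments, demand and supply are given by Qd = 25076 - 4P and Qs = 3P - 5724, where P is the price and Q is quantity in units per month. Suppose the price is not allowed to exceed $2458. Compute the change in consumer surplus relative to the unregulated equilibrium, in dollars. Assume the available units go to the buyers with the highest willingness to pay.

Without the control the market clears where 25076 - 4P = 3P - 5724, i.e. P* = 4400 and Q* = 7476.
The ceiling of 2458 is below the equilibrium price 4400, so it binds.
At P = 2458: Qd = 25076 - 4·2458 = 15244 and Qs = 3·2458 - 5724 = 1650.
Consumer surplus without the control is ½ · (6269 - 4400) · 7476 = 6986322.
With the ceiling, 1650 units are sold at 2458 (assume they go to the highest-value buyers). The demand price at Q = 1650 is 5856.5, so CS = ½ · [(6269 - 2458) + (5856.5 - 2458)] · 1650 = 5947837.5.
Change in consumer surplus = 5947837.5 - 6986322 = -1038484.5.

-1038484.5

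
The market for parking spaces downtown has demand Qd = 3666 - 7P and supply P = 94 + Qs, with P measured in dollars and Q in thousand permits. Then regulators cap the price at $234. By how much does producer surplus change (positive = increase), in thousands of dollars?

-60888

Rearranging supply gives Qs = P - 94. Equilibrium: 3666 - 7P = P - 94, so 3760 = 8P and P* = 470, Q* = 376.
Since 234 < 470, the ceiling is binding.
At P = 234: Qd = 3666 - 7·234 = 2028 and Qs = 234 - 94 = 140.
Producer surplus without the control is ½ · (470 - 94) · 376 = 70688.
With the ceiling, producers sell 140 units at 234, so PS = ½ · (234 - 94) · 140 = 9800.
Change in producer surplus = 9800 - 70688 = -60888.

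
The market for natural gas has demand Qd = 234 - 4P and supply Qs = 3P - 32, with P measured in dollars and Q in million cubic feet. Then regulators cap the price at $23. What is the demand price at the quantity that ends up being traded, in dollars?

49.25

Equilibrium: 234 - 4P = 3P - 32, so 266 = 7P and P* = 38, Q* = 82.
Because the ceiling (23) lies below the market-clearing price, it is binding.
At P = 23: Qd = 234 - 4·23 = 142 and Qs = 3·23 - 32 = 37.
Only 37 units reach the market. On the demand curve, the marginal buyer's willingness to pay at Q = 37 is (234 - 37)/4 = 49.25.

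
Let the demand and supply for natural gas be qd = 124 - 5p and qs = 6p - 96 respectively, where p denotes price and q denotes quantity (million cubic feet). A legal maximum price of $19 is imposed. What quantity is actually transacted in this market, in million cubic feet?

Without the control the market clears where 124 - 5p = 6p - 96, i.e. p* = 20 and q* = 24.
Since 19 < 20, the ceiling is binding.
At p = 19: qd = 124 - 5·19 = 29 and qs = 6·19 - 96 = 18.
The quantity actually transacted is the short side, supply: 18.

18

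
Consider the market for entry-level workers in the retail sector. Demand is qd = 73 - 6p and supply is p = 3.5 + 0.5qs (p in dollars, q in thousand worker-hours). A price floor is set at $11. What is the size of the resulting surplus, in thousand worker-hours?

8

Rearranging supply gives qs = 2p - 7. In a free market, 73 - 6p = 2p - 7 gives the equilibrium p* = 10, q* = 13.
Because the floor (11) lies above the market-clearing price, it is binding.
At p = 11: qd = 73 - 6·11 = 7 and qs = 2·11 - 7 = 15.
Surplus = qs - qd = 15 - 7 = 8.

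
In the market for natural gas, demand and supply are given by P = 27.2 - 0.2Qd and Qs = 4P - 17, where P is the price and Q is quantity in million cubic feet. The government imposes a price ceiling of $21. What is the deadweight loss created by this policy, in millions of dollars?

0

Rearranging demand gives Qd = 136 - 5P. In a free market, 136 - 5P = 4P - 17 gives the equilibrium P* = 17, Q* = 51.
The ceiling of 21 is above the equilibrium price 17, so it is not binding; the market clears at P* = 17, Q* = 51.
Since the control does not bind, no trades are prevented and deadweight loss is zero.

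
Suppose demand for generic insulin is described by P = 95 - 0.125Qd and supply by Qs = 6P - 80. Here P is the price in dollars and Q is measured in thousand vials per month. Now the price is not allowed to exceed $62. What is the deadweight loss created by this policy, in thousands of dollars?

0

Rearranging demand gives Qd = 760 - 8P. Equilibrium: 760 - 8P = 6P - 80, so 840 = 14P and P* = 60, Q* = 280.
The ceiling of 62 is above the equilibrium price 60, so it is not binding; the market clears at P* = 60, Q* = 280.
Since the control does not bind, no trades are prevented and deadweight loss is zero.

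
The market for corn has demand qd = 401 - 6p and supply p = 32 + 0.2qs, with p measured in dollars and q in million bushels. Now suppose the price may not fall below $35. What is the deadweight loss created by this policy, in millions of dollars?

Rearranging supply gives qs = 5p - 160. Without the control the market clears where 401 - 6p = 5p - 160, i.e. p* = 51 and q* = 95.
Since 35 is below p* = 51, the floor does not bind and the free-market outcome prevails.
Since the control does not bind, no trades are prevented and deadweight loss is zero.

0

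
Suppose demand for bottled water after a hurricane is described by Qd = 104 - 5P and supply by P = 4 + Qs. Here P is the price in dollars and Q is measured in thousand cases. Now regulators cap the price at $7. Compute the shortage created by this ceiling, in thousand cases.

Rearranging supply gives Qs = P - 4. In a free market, 104 - 5P = P - 4 gives the equilibrium P* = 18, Q* = 14.
Since 7 < 18, the ceiling is binding.
At P = 7: Qd = 104 - 5·7 = 69 and Qs = 7 - 4 = 3.
Shortage = Qd - Qs = 69 - 3 = 66.

66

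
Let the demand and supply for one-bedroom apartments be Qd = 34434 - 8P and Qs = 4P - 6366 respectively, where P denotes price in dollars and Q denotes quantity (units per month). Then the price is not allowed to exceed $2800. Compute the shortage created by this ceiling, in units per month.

Setting quantity demanded equal to quantity supplied, 34434 - 8P = 4P - 6366, gives P* = 3400 and Q* = 7234.
Since 2800 < 3400, the ceiling is binding.
At P = 2800: Qd = 34434 - 8·2800 = 12034 and Qs = 4·2800 - 6366 = 4834.
Shortage = Qd - Qs = 12034 - 4834 = 7200.

7200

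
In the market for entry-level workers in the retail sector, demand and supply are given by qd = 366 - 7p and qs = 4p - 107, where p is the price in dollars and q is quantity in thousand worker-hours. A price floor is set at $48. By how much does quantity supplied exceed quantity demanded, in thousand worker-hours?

Without the control the market clears where 366 - 7p = 4p - 107, i.e. p* = 43 and q* = 65.
Because the floor (48) lies above the market-clearing price, it is binding.
At p = 48: qd = 366 - 7·48 = 30 and qs = 4·48 - 107 = 85.
Surplus = qs - qd = 85 - 30 = 55.

55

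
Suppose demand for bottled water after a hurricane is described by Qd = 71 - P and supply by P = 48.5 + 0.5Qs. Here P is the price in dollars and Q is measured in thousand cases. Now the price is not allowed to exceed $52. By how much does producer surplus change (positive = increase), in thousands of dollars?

-44

Rearranging supply gives Qs = 2P - 97. Without the control the market clears where 71 - P = 2P - 97, i.e. P* = 56 and Q* = 15.
The ceiling of 52 is below the equilibrium price 56, so it binds.
At P = 52: Qd = 71 - 52 = 19 and Qs = 2·52 - 97 = 7.
Producer surplus without the control is ½ · (56 - 48.5) · 15 = 56.25.
With the ceiling, producers sell 7 units at 52, so PS = ½ · (52 - 48.5) · 7 = 12.25.
Change in producer surplus = 12.25 - 56.25 = -44.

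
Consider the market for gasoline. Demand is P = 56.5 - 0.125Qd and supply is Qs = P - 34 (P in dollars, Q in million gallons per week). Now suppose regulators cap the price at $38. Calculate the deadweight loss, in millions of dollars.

144

Rearranging demand gives Qd = 452 - 8P. Equilibrium: 452 - 8P = P - 34, so 486 = 9P and P* = 54, Q* = 20.
Because the ceiling (38) lies below the market-clearing price, it is binding.
At P = 38: Qd = 452 - 8·38 = 148 and Qs = 38 - 34 = 4.
Quantity traded falls to 4. At Q = 4 the demand price is (452 - 4)/8 = 56 and the supply price is 34 + 4 = 38.
Deadweight loss = ½ · (56 - 38) · (20 - 4) = ½ · 18 · 16 = 144.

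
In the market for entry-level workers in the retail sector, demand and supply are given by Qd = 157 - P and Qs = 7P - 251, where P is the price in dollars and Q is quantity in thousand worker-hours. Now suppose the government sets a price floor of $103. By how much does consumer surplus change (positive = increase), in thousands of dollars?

-4160

In a free market, 157 - P = 7P - 251 gives the equilibrium P* = 51, Q* = 106.
Because the floor (103) lies above the market-clearing price, it is binding.
At P = 103: Qd = 157 - 103 = 54 and Qs = 7·103 - 251 = 470.
Consumer surplus without the control is ½ · (157 - 51) · 106 = 5618.
With the floor, consumers buy 54 units at 103, so CS = ½ · (157 - 103) · 54 = 1458.
Change in consumer surplus = 1458 - 5618 = -4160.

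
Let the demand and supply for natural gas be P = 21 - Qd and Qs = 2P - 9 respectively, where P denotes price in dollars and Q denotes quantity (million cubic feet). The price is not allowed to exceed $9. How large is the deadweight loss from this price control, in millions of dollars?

Rearranging demand gives Qd = 21 - P. In a free market, 21 - P = 2P - 9 gives the equilibrium P* = 10, Q* = 11.
Because the ceiling (9) lies below the market-clearing price, it is binding.
At P = 9: Qd = 21 - 9 = 12 and Qs = 2·9 - 9 = 9.
Quantity traded falls to 9. At Q = 9 the demand price is 21 - 9 = 12 and the supply price is (9 + 9)/2 = 9.
Deadweight loss = ½ · (12 - 9) · (11 - 9) = ½ · 3 · 2 = 3.

3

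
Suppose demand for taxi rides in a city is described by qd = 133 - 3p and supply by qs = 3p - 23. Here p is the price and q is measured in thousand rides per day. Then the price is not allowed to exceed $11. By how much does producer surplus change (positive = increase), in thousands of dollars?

-487.5

In a free market, 133 - 3p = 3p - 23 gives the equilibrium p* = 26, q* = 55.
The ceiling of 11 is below the equilibrium price 26, so it binds.
At p = 11: qd = 133 - 3·11 = 100 and qs = 3·11 - 23 = 10.
Producer surplus without the control is ½ · (26 - 23/3) · 55 = 3025/6.
With the ceiling, producers sell 10 units at 11, so PS = ½ · (11 - 23/3) · 10 = 50/3.
Change in producer surplus = 50/3 - 3025/6 = -487.5.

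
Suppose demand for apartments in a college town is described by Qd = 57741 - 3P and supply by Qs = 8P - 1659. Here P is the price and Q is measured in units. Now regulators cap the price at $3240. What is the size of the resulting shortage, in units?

Setting quantity demanded equal to quantity supplied, 57741 - 3P = 8P - 1659, gives P* = 5400 and Q* = 41541.
Since 3240 < 5400, the ceiling is binding.
At P = 3240: Qd = 57741 - 3·3240 = 48021 and Qs = 8·3240 - 1659 = 24261.
Shortage = Qd - Qs = 48021 - 24261 = 23760.

23760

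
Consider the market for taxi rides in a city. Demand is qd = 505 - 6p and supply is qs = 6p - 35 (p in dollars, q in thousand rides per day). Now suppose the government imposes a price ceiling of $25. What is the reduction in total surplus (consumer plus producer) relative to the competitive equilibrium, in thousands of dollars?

Equilibrium: 505 - 6p = 6p - 35, so 540 = 12p and p* = 45, q* = 235.
Since 25 < 45, the ceiling is binding.
At p = 25: qd = 505 - 6·25 = 355 and qs = 6·25 - 35 = 115.
Quantity traded falls to 115. At q = 115 the demand price is (505 - 115)/6 = 65 and the supply price is (35 + 115)/6 = 25.
Deadweight loss = ½ · (65 - 25) · (235 - 115) = ½ · 40 · 120 = 2400.

2400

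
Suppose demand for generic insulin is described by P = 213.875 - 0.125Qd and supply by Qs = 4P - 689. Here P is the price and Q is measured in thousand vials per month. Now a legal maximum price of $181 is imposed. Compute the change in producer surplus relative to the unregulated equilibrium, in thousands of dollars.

Rearranging demand gives Qd = 1711 - 8P. Setting quantity demanded equal to quantity supplied, 1711 - 8P = 4P - 689, gives P* = 200 and Q* = 111.
Because the ceiling (181) lies below the market-clearing price, it is binding.
At P = 181: Qd = 1711 - 8·181 = 263 and Qs = 4·181 - 689 = 35.
Producer surplus without the control is ½ · (200 - 172.25) · 111 = 1540.125.
With the ceiling, producers sell 35 units at 181, so PS = ½ · (181 - 172.25) · 35 = 153.125.
Change in producer surplus = 153.125 - 1540.125 = -1387.

-1387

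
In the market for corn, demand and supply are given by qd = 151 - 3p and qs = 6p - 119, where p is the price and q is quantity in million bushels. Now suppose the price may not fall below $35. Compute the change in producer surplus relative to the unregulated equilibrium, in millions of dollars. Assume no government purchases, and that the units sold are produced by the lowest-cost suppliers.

In a free market, 151 - 3p = 6p - 119 gives the equilibrium p* = 30, q* = 61.
Since 35 > 30, the floor is binding.
At p = 35: qd = 151 - 3·35 = 46 and qs = 6·35 - 119 = 91.
Producer surplus without the control is ½ · (30 - 119/6) · 61 = 3721/12.
With the floor, 46 units are sold at 35. The supply price at q = 46 is 27.5, so PS = ½ · [(35 - 119/6) + (35 - 27.5)] · 46 = 1564/3.
Change in producer surplus = 1564/3 - 3721/12 = 211.25.

211.25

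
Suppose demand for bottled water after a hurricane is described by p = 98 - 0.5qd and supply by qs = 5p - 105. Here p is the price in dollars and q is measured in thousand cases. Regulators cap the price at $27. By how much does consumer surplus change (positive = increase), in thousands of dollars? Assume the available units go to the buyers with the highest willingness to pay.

-1120

Rearranging demand gives qd = 196 - 2p. Without the control the market clears where 196 - 2p = 5p - 105, i.e. p* = 43 and q* = 110.
The ceiling of 27 is below the equilibrium price 43, so it binds.
At p = 27: qd = 196 - 2·27 = 142 and qs = 5·27 - 105 = 30.
Consumer surplus without the control is ½ · (98 - 43) · 110 = 3025.
With the ceiling, 30 units are sold at 27 (assume they go to the highest-value buyers). The demand price at q = 30 is 83, so CS = ½ · [(98 - 27) + (83 - 27)] · 30 = 1905.
Change in consumer surplus = 1905 - 3025 = -1120.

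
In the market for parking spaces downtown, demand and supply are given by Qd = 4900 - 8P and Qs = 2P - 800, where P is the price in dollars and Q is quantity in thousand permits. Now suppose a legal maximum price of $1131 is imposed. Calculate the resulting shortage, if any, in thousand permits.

0

Setting quantity demanded equal to quantity supplied, 4900 - 8P = 2P - 800, gives P* = 570 and Q* = 340.
The ceiling of 1131 is above the equilibrium price 570, so it is not binding; the market clears at P* = 570, Q* = 340.
Since the control does not bind, there is no shortage.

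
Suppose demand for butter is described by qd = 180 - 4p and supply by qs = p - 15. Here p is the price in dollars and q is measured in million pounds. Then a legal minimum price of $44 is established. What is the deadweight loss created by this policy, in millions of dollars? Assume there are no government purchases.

250

In a free market, 180 - 4p = p - 15 gives the equilibrium p* = 39, q* = 24.
Since 44 > 39, the floor is binding.
At p = 44: qd = 180 - 4·44 = 4 and qs = 44 - 15 = 29.
Quantity traded falls to 4. At q = 4 the demand price is (180 - 4)/4 = 44 and the supply price is 15 + 4 = 19.
Deadweight loss = ½ · (44 - 19) · (24 - 4) = ½ · 25 · 20 = 250.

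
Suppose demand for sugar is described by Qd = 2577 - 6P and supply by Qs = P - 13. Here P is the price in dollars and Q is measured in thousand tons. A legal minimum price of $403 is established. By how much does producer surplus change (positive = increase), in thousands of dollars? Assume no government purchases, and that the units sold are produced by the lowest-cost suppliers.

-14355

Equilibrium: 2577 - 6P = P - 13, so 2590 = 7P and P* = 370, Q* = 357.
Since 403 > 370, the floor is binding.
At P = 403: Qd = 2577 - 6·403 = 159 and Qs = 403 - 13 = 390.
Producer surplus without the control is ½ · (370 - 13) · 357 = 63724.5.
With the floor, 159 units are sold at 403. The supply price at Q = 159 is 172, so PS = ½ · [(403 - 13) + (403 - 172)] · 159 = 49369.5.
Change in producer surplus = 49369.5 - 63724.5 = -14355.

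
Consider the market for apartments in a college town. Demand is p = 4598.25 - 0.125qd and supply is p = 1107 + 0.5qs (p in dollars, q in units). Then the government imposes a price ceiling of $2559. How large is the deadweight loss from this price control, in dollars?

Rearranging demand gives qd = 36786 - 8p; rearranging supply gives qs = 2p - 2214. Without the control the market clears where 36786 - 8p = 2p - 2214, i.e. p* = 3900 and q* = 5586.
Because the ceiling (2559) lies below the market-clearing price, it is binding.
At p = 2559: qd = 36786 - 8·2559 = 16314 and qs = 2·2559 - 2214 = 2904.
Quantity traded falls to 2904. At q = 2904 the demand price is (36786 - 2904)/8 = 4235.25 and the supply price is (2214 + 2904)/2 = 2559.
Deadweight loss = ½ · (4235.25 - 2559) · (5586 - 2904) = ½ · 1676.25 · 2682 = 2247851.25.

2247851.25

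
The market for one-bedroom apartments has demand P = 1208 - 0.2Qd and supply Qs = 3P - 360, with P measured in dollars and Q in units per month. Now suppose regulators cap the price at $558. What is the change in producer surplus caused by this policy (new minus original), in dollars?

-405834

Rearranging demand gives Qd = 6040 - 5P. Without the control the market clears where 6040 - 5P = 3P - 360, i.e. P* = 800 and Q* = 2040.
Since 558 < 800, the ceiling is binding.
At P = 558: Qd = 6040 - 5·558 = 3250 and Qs = 3·558 - 360 = 1314.
Producer surplus without the control is ½ · (800 - 120) · 2040 = 693600.
With the ceiling, producers sell 1314 units at 558, so PS = ½ · (558 - 120) · 1314 = 287766.
Change in producer surplus = 287766 - 693600 = -405834.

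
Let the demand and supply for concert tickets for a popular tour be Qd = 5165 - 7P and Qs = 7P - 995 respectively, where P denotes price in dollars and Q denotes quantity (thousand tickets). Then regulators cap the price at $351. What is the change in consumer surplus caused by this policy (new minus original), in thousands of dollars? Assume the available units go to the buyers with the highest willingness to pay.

Equilibrium: 5165 - 7P = 7P - 995, so 6160 = 14P and P* = 440, Q* = 2085.
The ceiling of 351 is below the equilibrium price 440, so it binds.
At P = 351: Qd = 5165 - 7·351 = 2708 and Qs = 7·351 - 995 = 1462.
Consumer surplus without the control is ½ · (5165/7 - 440) · 2085 = 4347225/14.
With the ceiling, 1462 units are sold at 351 (assume they go to the highest-value buyers). The demand price at Q = 1462 is 529, so CS = ½ · [(5165/7 - 351) + (529 - 351)] · 1462 = 2890374/7.
Change in consumer surplus = 2890374/7 - 4347225/14 = 102394.5.

102394.5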